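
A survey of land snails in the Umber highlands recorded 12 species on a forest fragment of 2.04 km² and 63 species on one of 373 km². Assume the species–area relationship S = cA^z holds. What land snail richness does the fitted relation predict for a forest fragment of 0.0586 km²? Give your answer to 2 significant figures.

3.9

z = ln(63/12) / ln(373/2.04) = 1.6582 / 5.2086 = 0.3184
c = 12 / 2.04^0.3184 = 12 / 1.255 = 9.563
S₃ = 9.563 × 0.0586^0.3184 = 9.563 × 0.4053 ≈ 3.876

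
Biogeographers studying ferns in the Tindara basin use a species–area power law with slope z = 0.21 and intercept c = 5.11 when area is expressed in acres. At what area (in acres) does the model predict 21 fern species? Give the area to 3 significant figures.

21 = 5.11 × A^0.21  ⇒  A^0.21 = 21/5.11 = 4.11
ln A = ln(4.11) / 0.21 = 1.4133 / 0.21 = 6.7301
A = e^6.7301 ≈ 837.2 acres

837 acres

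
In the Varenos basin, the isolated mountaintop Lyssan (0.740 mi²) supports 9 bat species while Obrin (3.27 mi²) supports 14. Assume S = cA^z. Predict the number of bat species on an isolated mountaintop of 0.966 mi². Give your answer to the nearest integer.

z = ln(14/9) / ln(3.27/0.74) = 0.4418 / 1.4859 = 0.2974
c = 9 / 0.74^0.2974 = 9 / 0.9144 = 9.843
S₃ = 9.843 × 0.966^0.2974 = 9.843 × 0.9898 ≈ 9.742

10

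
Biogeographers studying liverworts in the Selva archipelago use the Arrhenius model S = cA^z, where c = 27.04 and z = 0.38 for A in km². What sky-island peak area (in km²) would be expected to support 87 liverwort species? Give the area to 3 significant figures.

21.7 km²

87 = 27.04 × A^0.38  ⇒  A^0.38 = 87/27.04 = 3.217
ln A = ln(3.217) / 0.38 = 1.1686 / 0.38 = 3.0752
A = e^3.0752 ≈ 21.66 km²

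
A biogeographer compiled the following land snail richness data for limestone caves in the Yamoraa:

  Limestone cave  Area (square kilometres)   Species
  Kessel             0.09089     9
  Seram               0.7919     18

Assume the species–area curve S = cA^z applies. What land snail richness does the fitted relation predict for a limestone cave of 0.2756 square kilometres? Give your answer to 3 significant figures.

z = ln(18/9) / ln(0.7919/0.09089) = 0.6931 / 2.1648 = 0.3202
c = 9 / 0.09089^0.3202 = 9 / 0.464 = 19.4
S₃ = 19.4 × 0.2756^0.3202 = 19.4 × 0.6619 ≈ 12.84

12.8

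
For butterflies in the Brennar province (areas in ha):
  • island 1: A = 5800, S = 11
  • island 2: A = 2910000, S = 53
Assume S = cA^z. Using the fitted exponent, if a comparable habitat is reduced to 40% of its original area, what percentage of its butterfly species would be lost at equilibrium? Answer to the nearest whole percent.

z = ln(53/11) / ln(2910000/5800) = 1.5724 / 6.2181 = 0.2529
S_new/S_old = (A_new/A_old)^z = 0.4^0.2529 = exp(0.2529 × -0.9163) = 0.7932
Fraction lost = 1 − 0.7932 = 0.2068

21%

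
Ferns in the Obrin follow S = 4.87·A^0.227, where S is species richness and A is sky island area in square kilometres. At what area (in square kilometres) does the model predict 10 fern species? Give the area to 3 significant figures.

10 = 4.87 × A^0.227  ⇒  A^0.227 = 10/4.87 = 2.053
ln A = ln(2.053) / 0.227 = 0.7195 / 0.227 = 3.1696
A = e^3.1696 ≈ 23.8 square kilometres

23.8 square kilometres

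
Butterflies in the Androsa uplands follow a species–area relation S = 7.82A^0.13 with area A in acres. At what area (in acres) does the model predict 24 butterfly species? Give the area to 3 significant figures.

5570 acres

24 = 7.82 × A^0.13  ⇒  A^0.13 = 24/7.82 = 3.069
ln A = ln(3.069) / 0.13 = 1.1214 / 0.13 = 8.6259
A = e^8.6259 ≈ 5574 acres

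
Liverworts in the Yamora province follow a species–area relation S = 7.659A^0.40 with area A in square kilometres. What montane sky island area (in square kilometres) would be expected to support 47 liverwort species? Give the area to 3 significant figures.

93.3 square kilometres

47 = 7.659 × A^0.4  ⇒  A^0.4 = 47/7.659 = 6.137
ln A = ln(6.137) / 0.4 = 1.8143 / 0.4 = 4.5357
A = e^4.5357 ≈ 93.29 square kilometres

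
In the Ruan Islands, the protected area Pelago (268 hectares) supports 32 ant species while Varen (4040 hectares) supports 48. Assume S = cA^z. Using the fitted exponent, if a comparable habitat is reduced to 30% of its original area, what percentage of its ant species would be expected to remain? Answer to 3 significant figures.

83.5%

z = ln(48/32) / ln(4040/268) = 0.4055 / 2.7130 = 0.1495
S_new/S_old = (A_new/A_old)^z = 0.3^0.1495 = exp(0.1495 × -1.2040) = 0.8353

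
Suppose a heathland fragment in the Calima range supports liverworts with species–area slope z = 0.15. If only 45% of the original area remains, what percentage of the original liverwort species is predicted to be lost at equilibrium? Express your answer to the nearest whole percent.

11%

S_new/S_old = (A_new/A_old)^z = 0.45^0.15
= exp(0.15 × ln 0.45) = exp(0.15 × -0.7985) = exp(-0.1198) ≈ 0.8871
Fraction lost = 1 − 0.8871 = 0.1129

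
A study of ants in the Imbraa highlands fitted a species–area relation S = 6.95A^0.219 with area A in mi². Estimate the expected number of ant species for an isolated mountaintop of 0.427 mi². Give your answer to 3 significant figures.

S = 6.95 × 0.427^0.219
ln S = ln 6.95 + 0.219 × ln 0.427 = 1.9387 + 0.219 × -0.8510 = 1.7524
S = e^1.7524 ≈ 5.768

5.77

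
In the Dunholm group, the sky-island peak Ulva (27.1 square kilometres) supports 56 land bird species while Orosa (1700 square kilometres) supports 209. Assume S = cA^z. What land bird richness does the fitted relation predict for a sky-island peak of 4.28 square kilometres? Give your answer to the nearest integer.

z = ln(209/56) / ln(1700/27.1) = 1.3170 / 4.1388 = 0.3182
c = 56 / 27.1^0.3182 = 56 / 2.857 = 19.6
S₃ = 19.6 × 4.28^0.3182 = 19.6 × 1.588 ≈ 31.13

31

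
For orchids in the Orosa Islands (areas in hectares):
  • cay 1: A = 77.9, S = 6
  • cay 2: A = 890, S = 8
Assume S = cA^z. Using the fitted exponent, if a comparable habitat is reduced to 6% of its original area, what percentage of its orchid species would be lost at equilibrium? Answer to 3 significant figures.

28.3%

z = ln(8/6) / ln(890/77.9) = 0.2877 / 2.4358 = 0.1181
S_new/S_old = (A_new/A_old)^z = 0.06^0.1181 = exp(0.1181 × -2.8134) = 0.7173
Fraction lost = 1 − 0.7173 = 0.2827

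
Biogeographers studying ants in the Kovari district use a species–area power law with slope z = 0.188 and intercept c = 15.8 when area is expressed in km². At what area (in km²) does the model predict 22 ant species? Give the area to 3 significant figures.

5.82 km²

22 = 15.8 × A^0.188  ⇒  A^0.188 = 22/15.8 = 1.392
ln A = ln(1.392) / 0.188 = 0.3310 / 0.188 = 1.7608
A = e^1.7608 ≈ 5.817 km²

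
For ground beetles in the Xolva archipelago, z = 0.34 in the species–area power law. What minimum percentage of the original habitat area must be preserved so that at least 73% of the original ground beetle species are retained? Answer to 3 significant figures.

Need (A_new/A_old)^0.34 = 0.73, so A_new/A_old = 0.73^(1/0.34) = 0.73^2.941
ln(A_new/A_old) = ln 0.73 / 0.34 = -0.3147 / 0.34 = -0.9256
A_new/A_old = e^-0.9256 ≈ 0.3963

39.6%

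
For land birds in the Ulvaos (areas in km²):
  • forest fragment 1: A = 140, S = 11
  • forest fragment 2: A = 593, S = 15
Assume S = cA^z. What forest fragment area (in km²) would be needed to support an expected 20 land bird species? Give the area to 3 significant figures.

2260 km²

z = ln(15/11) / ln(593/140) = 0.3102 / 1.4436 = 0.2149
c = 11 / 140^0.2149 = 11 / 2.891 = 3.804
A = (20/3.804)^(1/0.2149) ⇒ ln A = ln(5.257)/0.2149 = 7.7242
A = e^7.7242 ≈ 2262 km²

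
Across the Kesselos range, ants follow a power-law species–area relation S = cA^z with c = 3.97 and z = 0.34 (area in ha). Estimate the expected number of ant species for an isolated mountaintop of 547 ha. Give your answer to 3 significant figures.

33.9

S = 3.97 × 547^0.34
ln S = ln 3.97 + 0.34 × ln 547 = 1.3788 + 0.34 × 6.3044 = 3.5223
S = e^3.5223 ≈ 33.86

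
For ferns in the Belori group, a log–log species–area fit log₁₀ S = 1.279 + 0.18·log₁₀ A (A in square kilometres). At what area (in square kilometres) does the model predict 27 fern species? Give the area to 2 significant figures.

27 = 19.01 × A^0.18  ⇒  A^0.18 = 27/19.01 = 1.42
ln A = ln(1.42) / 0.18 = 0.3508 / 0.18 = 1.9491
A = e^1.9491 ≈ 7.022 square kilometres

7.0 square kilometres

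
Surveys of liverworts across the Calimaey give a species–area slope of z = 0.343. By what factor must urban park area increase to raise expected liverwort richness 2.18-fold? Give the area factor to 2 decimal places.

9.70

(A₂/A₁)^0.343 = 2.18, so A₂/A₁ = 2.18^(1/0.343) = 2.18^2.915
ln(A₂/A₁) = ln 2.18 / 0.343 = 0.7793 / 0.343 = 2.2721
A₂/A₁ = e^2.2721 ≈ 9.7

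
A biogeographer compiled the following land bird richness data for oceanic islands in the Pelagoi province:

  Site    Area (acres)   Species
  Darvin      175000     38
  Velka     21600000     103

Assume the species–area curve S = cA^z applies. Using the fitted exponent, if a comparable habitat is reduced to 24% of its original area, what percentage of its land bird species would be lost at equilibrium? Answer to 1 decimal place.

25.6%

z = ln(103/38) / ln(21600000/175000) = 0.9971 / 4.8157 = 0.2071
S_new/S_old = (A_new/A_old)^z = 0.24^0.2071 = exp(0.2071 × -1.4271) = 0.7442
Fraction lost = 1 − 0.7442 = 0.2558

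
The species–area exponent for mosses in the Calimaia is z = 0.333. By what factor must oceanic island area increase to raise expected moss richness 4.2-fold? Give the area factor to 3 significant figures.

(A₂/A₁)^0.333 = 4.2, so A₂/A₁ = 4.2^(1/0.333) = 4.2^3.003
ln(A₂/A₁) = ln 4.2 / 0.333 = 1.4351 / 0.333 = 4.3096
A₂/A₁ = e^4.3096 ≈ 74.41

74.4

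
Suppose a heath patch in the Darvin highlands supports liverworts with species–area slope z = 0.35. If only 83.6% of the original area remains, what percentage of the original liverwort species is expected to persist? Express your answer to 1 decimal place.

93.9%

S_new/S_old = (A_new/A_old)^z = 0.836^0.35
= exp(0.35 × ln 0.836) = exp(0.35 × -0.1791) = exp(-0.0627) ≈ 0.9392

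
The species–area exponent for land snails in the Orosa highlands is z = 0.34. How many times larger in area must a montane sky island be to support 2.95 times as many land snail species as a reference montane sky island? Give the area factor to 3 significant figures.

24.1

(A₂/A₁)^0.34 = 2.95, so A₂/A₁ = 2.95^(1/0.34) = 2.95^2.941
ln(A₂/A₁) = ln 2.95 / 0.34 = 1.0818 / 0.34 = 3.1818
A₂/A₁ = e^3.1818 ≈ 24.09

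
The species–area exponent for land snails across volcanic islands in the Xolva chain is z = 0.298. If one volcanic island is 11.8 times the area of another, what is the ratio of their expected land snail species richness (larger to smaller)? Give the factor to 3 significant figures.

2.09

S₂/S₁ = (A₂/A₁)^z = 11.8^0.298
ln(S₂/S₁) = 0.298 × ln 11.8 = 0.298 × 2.4681 = 0.7355
S₂/S₁ = e^0.7355 ≈ 2.087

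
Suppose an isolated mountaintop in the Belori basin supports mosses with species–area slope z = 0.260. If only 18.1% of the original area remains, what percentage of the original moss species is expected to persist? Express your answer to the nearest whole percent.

64%

S_new/S_old = (A_new/A_old)^z = 0.181^0.26
= exp(0.26 × ln 0.181) = exp(0.26 × -1.7093) = exp(-0.4444) ≈ 0.6412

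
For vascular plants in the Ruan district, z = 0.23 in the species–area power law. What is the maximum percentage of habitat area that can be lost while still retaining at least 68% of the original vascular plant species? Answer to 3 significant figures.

81.3%

Need (A_new/A_old)^0.23 = 0.68, so A_new/A_old = 0.68^(1/0.23) = 0.68^4.348
ln(A_new/A_old) = ln 0.68 / 0.23 = -0.3857 / 0.23 = -1.6768
A_new/A_old = e^-1.6768 ≈ 0.187
Fraction that can be lost = 1 − 0.187 = 0.813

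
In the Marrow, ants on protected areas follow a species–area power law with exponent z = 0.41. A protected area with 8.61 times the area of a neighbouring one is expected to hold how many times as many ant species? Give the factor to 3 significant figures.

2.42

S₂/S₁ = (A₂/A₁)^z = 8.61^0.41
ln(S₂/S₁) = 0.41 × ln 8.61 = 0.41 × 2.1529 = 0.8827
S₂/S₁ = e^0.8827 ≈ 2.417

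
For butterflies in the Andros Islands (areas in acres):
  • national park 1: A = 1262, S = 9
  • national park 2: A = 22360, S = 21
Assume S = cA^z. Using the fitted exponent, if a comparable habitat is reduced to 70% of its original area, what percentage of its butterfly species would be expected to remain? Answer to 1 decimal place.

z = ln(21/9) / ln(22360/1262) = 0.8473 / 2.8746 = 0.2948
S_new/S_old = (A_new/A_old)^z = 0.7^0.2948 = exp(0.2948 × -0.3567) = 0.9002

90.0%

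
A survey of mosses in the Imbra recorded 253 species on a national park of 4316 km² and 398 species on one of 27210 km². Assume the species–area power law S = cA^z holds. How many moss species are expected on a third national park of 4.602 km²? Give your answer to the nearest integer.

47

z = ln(398/253) / ln(27210/4316) = 0.4531 / 1.8413 = 0.2461
c = 253 / 4316^0.2461 = 253 / 7.842 = 32.26
S₃ = 32.26 × 4.602^0.2461 = 32.26 × 1.456 ≈ 46.97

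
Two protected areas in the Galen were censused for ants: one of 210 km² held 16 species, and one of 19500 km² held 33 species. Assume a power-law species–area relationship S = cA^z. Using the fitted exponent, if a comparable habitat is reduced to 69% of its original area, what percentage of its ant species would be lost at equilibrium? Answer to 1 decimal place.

5.8%

z = ln(33/16) / ln(19500/210) = 0.7239 / 4.5311 = 0.1598
S_new/S_old = (A_new/A_old)^z = 0.69^0.1598 = exp(0.1598 × -0.3711) = 0.9424
Fraction lost = 1 − 0.9424 = 0.05756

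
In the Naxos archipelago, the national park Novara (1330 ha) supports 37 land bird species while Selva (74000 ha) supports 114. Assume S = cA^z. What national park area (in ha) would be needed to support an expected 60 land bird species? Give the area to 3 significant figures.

7480 ha

z = ln(114/37) / ln(74000/1330) = 1.1253 / 4.0189 = 0.2800
c = 37 / 1330^0.2800 = 37 / 7.493 = 4.938
A = (60/4.938)^(1/0.2800) ⇒ ln A = ln(12.15)/0.2800 = 8.9195
A = e^8.9195 ≈ 7476 ha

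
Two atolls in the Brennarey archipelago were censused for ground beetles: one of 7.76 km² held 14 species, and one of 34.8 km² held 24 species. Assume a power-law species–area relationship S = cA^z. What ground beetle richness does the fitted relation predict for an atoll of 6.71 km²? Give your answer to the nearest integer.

z = ln(24/14) / ln(34.8/7.76) = 0.5390 / 1.5006 = 0.3592
c = 14 / 7.76^0.3592 = 14 / 2.087 = 6.707
S₃ = 6.707 × 6.71^0.3592 = 6.707 × 1.981 ≈ 13.29

13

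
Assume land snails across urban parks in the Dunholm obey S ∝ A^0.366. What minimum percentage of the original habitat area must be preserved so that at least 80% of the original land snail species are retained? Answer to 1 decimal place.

54.4%

Need (A_new/A_old)^0.366 = 0.8, so A_new/A_old = 0.8^(1/0.366) = 0.8^2.732
ln(A_new/A_old) = ln 0.8 / 0.366 = -0.2231 / 0.366 = -0.6097
A_new/A_old = e^-0.6097 ≈ 0.5435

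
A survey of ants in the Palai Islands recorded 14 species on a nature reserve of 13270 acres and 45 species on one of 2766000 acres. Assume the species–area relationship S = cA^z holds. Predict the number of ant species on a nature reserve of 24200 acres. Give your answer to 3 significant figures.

16.0

z = ln(45/14) / ln(2766000/13270) = 1.1676 / 5.3397 = 0.2187
c = 14 / 13270^0.2187 = 14 / 7.971 = 1.756
S₃ = 1.756 × 24200^0.2187 = 1.756 × 9.091 ≈ 15.97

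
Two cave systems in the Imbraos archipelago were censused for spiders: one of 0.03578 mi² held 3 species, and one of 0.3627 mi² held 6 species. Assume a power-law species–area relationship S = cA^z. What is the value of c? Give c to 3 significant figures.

8.13

z = ln(S₂/S₁) / ln(A₂/A₁) = ln(6/3) / ln(0.3627/0.03578) = 0.6931 / 2.3162 = 0.2993
c = S₁ / A₁^z = 3 / 0.03578^0.2993 = 3 / 0.3691 = 8.128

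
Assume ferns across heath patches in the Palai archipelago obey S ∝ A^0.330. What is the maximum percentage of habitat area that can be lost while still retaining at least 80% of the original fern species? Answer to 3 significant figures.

49.1%

Need (A_new/A_old)^0.33 = 0.8, so A_new/A_old = 0.8^(1/0.33) = 0.8^3.03
ln(A_new/A_old) = ln 0.8 / 0.33 = -0.2231 / 0.33 = -0.6762
A_new/A_old = e^-0.6762 ≈ 0.5085
Fraction that can be lost = 1 − 0.5085 = 0.4915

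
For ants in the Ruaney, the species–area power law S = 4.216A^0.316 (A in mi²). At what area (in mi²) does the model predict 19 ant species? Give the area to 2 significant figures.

19 = 4.216 × A^0.316  ⇒  A^0.316 = 19/4.216 = 4.507
ln A = ln(4.507) / 0.316 = 1.5056 / 0.316 = 4.7644
A = e^4.7644 ≈ 117.3 mi²

120 mi²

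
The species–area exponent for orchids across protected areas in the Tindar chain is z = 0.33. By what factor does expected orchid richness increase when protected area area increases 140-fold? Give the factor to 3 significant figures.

5.11

S₂/S₁ = (A₂/A₁)^z = 140^0.33
ln(S₂/S₁) = 0.33 × ln 140 = 0.33 × 4.9416 = 1.6307
S₂/S₁ = e^1.6307 ≈ 5.108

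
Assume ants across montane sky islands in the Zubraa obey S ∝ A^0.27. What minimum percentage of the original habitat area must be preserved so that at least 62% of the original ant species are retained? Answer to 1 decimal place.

17.0%

Need (A_new/A_old)^0.27 = 0.62, so A_new/A_old = 0.62^(1/0.27) = 0.62^3.704
ln(A_new/A_old) = ln 0.62 / 0.27 = -0.4780 / 0.27 = -1.7705
A_new/A_old = e^-1.7705 ≈ 0.1702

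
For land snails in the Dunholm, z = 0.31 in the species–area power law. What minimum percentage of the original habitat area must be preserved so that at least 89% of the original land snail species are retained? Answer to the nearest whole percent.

Need (A_new/A_old)^0.31 = 0.89, so A_new/A_old = 0.89^(1/0.31) = 0.89^3.226
ln(A_new/A_old) = ln 0.89 / 0.31 = -0.1165 / 0.31 = -0.3759
A_new/A_old = e^-0.3759 ≈ 0.6867

69%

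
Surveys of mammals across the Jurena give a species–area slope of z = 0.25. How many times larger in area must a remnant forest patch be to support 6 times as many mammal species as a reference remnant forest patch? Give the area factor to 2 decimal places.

(A₂/A₁)^0.25 = 6, so A₂/A₁ = 6^(1/0.25) = 6^4
ln(A₂/A₁) = ln 6 / 0.25 = 1.7918 / 0.25 = 7.1670
A₂/A₁ = e^7.1670 ≈ 1296

1296.00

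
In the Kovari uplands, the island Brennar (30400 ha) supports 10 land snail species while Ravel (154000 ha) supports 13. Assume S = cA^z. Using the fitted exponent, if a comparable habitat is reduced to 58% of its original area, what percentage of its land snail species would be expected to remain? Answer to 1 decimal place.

z = ln(13/10) / ln(154000/30400) = 0.2624 / 1.6225 = 0.1617
S_new/S_old = (A_new/A_old)^z = 0.58^0.1617 = exp(0.1617 × -0.5447) = 0.9157

91.6%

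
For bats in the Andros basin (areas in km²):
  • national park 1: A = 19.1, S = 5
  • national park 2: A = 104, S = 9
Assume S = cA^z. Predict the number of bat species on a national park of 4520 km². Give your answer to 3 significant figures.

z = ln(9/5) / ln(104/19.1) = 0.5878 / 1.6947 = 0.3468
c = 5 / 19.1^0.3468 = 5 / 2.782 = 1.797
S₃ = 1.797 × 4520^0.3468 = 1.797 × 18.52 ≈ 33.3

33.3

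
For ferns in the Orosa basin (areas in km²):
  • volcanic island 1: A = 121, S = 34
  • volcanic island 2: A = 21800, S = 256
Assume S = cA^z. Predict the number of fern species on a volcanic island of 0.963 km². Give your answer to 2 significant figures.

5.2

z = ln(256/34) / ln(21800/121) = 2.0188 / 5.1939 = 0.3887
c = 34 / 121^0.3887 = 34 / 6.45 = 5.271
S₃ = 5.271 × 0.963^0.3887 = 5.271 × 0.9855 ≈ 5.195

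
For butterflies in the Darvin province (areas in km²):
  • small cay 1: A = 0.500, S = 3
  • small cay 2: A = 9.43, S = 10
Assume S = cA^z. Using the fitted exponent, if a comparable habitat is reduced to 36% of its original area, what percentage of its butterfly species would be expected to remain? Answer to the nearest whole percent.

66%

z = ln(10/3) / ln(9.43/0.5) = 1.2040 / 2.9370 = 0.4099
S_new/S_old = (A_new/A_old)^z = 0.36^0.4099 = exp(0.4099 × -1.0217) = 0.6578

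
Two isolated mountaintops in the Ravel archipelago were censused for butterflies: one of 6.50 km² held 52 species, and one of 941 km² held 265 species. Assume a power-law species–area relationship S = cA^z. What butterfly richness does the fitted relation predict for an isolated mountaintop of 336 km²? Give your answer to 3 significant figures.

z = ln(265/52) / ln(941/6.5) = 1.6285 / 4.9751 = 0.3273
c = 52 / 6.5^0.3273 = 52 / 1.845 = 28.18
S₃ = 28.18 × 336^0.3273 = 28.18 × 6.713 ≈ 189.2

189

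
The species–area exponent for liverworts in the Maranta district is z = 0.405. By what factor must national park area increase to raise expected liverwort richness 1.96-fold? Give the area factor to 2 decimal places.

5.27

(A₂/A₁)^0.405 = 1.96, so A₂/A₁ = 1.96^(1/0.405) = 1.96^2.469
ln(A₂/A₁) = ln 1.96 / 0.405 = 0.6729 / 0.405 = 1.6616
A₂/A₁ = e^1.6616 ≈ 5.268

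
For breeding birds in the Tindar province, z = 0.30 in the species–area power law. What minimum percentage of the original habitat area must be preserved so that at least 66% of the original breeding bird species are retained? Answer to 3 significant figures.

Need (A_new/A_old)^0.3 = 0.66, so A_new/A_old = 0.66^(1/0.3) = 0.66^3.333
ln(A_new/A_old) = ln 0.66 / 0.3 = -0.4155 / 0.3 = -1.3851
A_new/A_old = e^-1.3851 ≈ 0.2503

25.0%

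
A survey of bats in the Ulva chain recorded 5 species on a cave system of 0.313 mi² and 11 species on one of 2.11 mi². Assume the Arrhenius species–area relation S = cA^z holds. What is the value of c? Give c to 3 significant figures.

8.08

z = ln(S₂/S₁) / ln(A₂/A₁) = ln(11/5) / ln(2.11/0.313) = 0.7885 / 1.9082 = 0.4132
c = S₁ / A₁^z = 5 / 0.313^0.4132 = 5 / 0.6188 = 8.08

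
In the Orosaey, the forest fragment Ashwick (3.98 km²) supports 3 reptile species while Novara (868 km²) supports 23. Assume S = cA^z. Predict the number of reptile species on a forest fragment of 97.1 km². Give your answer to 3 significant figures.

10.0

z = ln(23/3) / ln(868/3.98) = 2.0369 / 5.3849 = 0.3783
c = 3 / 3.98^0.3783 = 3 / 1.686 = 1.779
S₃ = 1.779 × 97.1^0.3783 = 1.779 × 5.645 ≈ 10.04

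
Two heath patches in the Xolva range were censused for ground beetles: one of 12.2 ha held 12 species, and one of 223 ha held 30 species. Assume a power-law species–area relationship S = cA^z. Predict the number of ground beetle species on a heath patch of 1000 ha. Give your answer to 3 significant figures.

48.2

z = ln(30/12) / ln(223/12.2) = 0.9163 / 2.9057 = 0.3153
c = 12 / 12.2^0.3153 = 12 / 2.201 = 5.453
S₃ = 5.453 × 1000^0.3153 = 5.453 × 8.831 ≈ 48.15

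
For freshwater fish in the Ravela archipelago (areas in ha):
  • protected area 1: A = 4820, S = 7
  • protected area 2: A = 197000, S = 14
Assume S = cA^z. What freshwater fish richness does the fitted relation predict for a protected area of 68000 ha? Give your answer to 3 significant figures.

z = ln(14/7) / ln(197000/4820) = 0.6931 / 3.7104 = 0.1868
c = 7 / 4820^0.1868 = 7 / 4.876 = 1.436
S₃ = 1.436 × 68000^0.1868 = 1.436 × 7.994 ≈ 11.48

11.5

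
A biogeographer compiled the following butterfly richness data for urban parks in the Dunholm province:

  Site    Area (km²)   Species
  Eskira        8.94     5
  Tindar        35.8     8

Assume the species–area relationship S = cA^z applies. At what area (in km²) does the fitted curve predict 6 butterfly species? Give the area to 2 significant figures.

z = ln(8/5) / ln(35.8/8.94) = 0.4700 / 1.3874 = 0.3388
c = 5 / 8.94^0.3388 = 5 / 2.1 = 2.381
A = (6/2.381)^(1/0.3388) ⇒ ln A = ln(2.52)/0.3388 = 2.7287
A = e^2.7287 ≈ 15.31 km²

15 km²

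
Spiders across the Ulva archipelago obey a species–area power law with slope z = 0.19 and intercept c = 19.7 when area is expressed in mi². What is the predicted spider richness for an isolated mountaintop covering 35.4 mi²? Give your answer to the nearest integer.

S = 19.7 × 35.4^0.19
ln S = ln 19.7 + 0.19 × ln 35.4 = 2.9806 + 0.19 × 3.5667 = 3.6583
S = e^3.6583 ≈ 38.8

39 species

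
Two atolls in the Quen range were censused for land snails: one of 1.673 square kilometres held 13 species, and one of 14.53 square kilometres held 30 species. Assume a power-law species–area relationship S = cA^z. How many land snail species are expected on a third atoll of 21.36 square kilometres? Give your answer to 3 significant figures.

34.8

z = ln(30/13) / ln(14.53/1.673) = 0.8362 / 2.1616 = 0.3869
c = 13 / 1.673^0.3869 = 13 / 1.22 = 10.65
S₃ = 10.65 × 21.36^0.3869 = 10.65 × 3.269 ≈ 34.82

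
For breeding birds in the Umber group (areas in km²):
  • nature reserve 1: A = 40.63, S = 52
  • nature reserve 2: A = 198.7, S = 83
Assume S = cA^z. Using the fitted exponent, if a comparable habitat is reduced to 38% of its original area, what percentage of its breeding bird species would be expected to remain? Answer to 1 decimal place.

75.2%

z = ln(83/52) / ln(198.7/40.63) = 0.4676 / 1.5873 = 0.2946
S_new/S_old = (A_new/A_old)^z = 0.38^0.2946 = exp(0.2946 × -0.9676) = 0.752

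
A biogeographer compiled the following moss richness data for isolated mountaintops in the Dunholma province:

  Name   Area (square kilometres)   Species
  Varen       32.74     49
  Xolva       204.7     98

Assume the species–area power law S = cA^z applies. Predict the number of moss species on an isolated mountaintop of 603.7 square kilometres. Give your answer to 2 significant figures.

z = ln(98/49) / ln(204.7/32.74) = 0.6931 / 1.8329 = 0.3782
c = 49 / 32.74^0.3782 = 49 / 3.741 = 13.1
S₃ = 13.1 × 603.7^0.3782 = 13.1 × 11.26 ≈ 147.5

150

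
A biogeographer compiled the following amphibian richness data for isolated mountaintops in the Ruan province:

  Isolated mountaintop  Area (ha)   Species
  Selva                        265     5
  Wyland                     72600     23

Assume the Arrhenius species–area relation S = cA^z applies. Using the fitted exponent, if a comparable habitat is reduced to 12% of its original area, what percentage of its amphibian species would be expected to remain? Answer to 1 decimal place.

56.2%

z = ln(23/5) / ln(72600/265) = 1.5261 / 5.6130 = 0.2719
S_new/S_old = (A_new/A_old)^z = 0.12^0.2719 = exp(0.2719 × -2.1203) = 0.5619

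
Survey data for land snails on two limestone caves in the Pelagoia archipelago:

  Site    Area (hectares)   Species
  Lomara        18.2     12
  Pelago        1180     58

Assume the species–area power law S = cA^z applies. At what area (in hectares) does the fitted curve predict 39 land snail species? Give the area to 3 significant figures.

413 hectares

z = ln(58/12) / ln(1180/18.2) = 1.5755 / 4.1718 = 0.3777
c = 12 / 18.2^0.3777 = 12 / 2.991 = 4.011
A = (39/4.011)^(1/0.3777) ⇒ ln A = ln(9.722)/0.3777 = 6.0224
A = e^6.0224 ≈ 412.6 hectares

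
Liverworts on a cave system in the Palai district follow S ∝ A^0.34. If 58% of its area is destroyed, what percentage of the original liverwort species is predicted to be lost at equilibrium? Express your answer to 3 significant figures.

S_new/S_old = (A_new/A_old)^z = 0.42^0.34
= exp(0.34 × ln 0.42) = exp(0.34 × -0.8675) = exp(-0.2950) ≈ 0.7446
Fraction lost = 1 − 0.7446 = 0.2554

25.5%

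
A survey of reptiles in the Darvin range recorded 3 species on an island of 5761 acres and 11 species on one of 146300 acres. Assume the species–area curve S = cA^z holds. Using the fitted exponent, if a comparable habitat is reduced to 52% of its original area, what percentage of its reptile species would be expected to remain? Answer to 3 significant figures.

z = ln(11/3) / ln(146300/5761) = 1.2993 / 3.2345 = 0.4017
S_new/S_old = (A_new/A_old)^z = 0.52^0.4017 = exp(0.4017 × -0.6539) = 0.769

76.9%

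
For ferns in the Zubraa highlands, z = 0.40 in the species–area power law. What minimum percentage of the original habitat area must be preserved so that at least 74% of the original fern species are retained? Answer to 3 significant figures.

Need (A_new/A_old)^0.4 = 0.74, so A_new/A_old = 0.74^(1/0.4) = 0.74^2.5
ln(A_new/A_old) = ln 0.74 / 0.4 = -0.3011 / 0.4 = -0.7528
A_new/A_old = e^-0.7528 ≈ 0.4711

47.1%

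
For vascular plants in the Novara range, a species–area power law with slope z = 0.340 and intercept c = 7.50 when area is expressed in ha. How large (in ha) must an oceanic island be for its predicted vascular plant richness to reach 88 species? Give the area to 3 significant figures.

88 = 7.5 × A^0.34  ⇒  A^0.34 = 88/7.5 = 11.73
ln A = ln(11.73) / 0.34 = 2.4624 / 0.34 = 7.2425
A = e^7.2425 ≈ 1398 ha

1400 ha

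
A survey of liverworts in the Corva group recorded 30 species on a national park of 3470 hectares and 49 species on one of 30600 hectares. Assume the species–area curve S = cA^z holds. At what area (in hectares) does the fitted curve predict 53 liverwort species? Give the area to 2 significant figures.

43000 hectares

z = ln(49/30) / ln(30600/3470) = 0.4906 / 2.1768 = 0.2254
c = 30 / 3470^0.2254 = 30 / 6.28 = 4.777
A = (53/4.777)^(1/0.2254) ⇒ ln A = ln(11.09)/0.2254 = 10.6769
A = e^10.6769 ≈ 43344 hectares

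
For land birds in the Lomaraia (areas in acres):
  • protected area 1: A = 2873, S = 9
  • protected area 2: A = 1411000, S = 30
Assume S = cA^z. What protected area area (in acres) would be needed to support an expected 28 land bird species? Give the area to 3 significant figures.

z = ln(30/9) / ln(1411000/2873) = 1.2040 / 6.1967 = 0.1943
c = 9 / 2873^0.1943 = 9 / 4.698 = 1.916
A = (28/1.916)^(1/0.1943) ⇒ ln A = ln(14.62)/0.1943 = 13.8047
A = e^13.8047 ≈ 989259 acres

989000 acres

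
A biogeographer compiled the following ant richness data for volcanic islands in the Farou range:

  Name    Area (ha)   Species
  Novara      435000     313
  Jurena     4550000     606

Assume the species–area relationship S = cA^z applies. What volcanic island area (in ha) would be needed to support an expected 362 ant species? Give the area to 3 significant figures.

z = ln(606/313) / ln(4550000/435000) = 0.6607 / 2.3475 = 0.2814
c = 313 / 435000^0.2814 = 313 / 38.62 = 8.104
A = (362/8.104)^(1/0.2814) ⇒ ln A = ln(44.67)/0.2814 = 13.4999
A = e^13.4999 ≈ 729334 ha

729000 ha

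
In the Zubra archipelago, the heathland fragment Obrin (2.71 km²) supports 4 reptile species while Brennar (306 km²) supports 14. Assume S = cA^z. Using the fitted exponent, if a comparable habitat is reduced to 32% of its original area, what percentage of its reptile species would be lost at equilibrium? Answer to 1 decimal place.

z = ln(14/4) / ln(306/2.71) = 1.2528 / 4.7266 = 0.2650
S_new/S_old = (A_new/A_old)^z = 0.32^0.2650 = exp(0.2650 × -1.1394) = 0.7393
Fraction lost = 1 − 0.7393 = 0.2607

26.1%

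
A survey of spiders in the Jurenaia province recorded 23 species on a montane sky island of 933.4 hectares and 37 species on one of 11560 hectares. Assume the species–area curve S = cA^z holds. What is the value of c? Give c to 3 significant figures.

z = ln(S₂/S₁) / ln(A₂/A₁) = ln(37/23) / ln(11560/933.4) = 0.4754 / 2.5165 = 0.1889
c = S₁ / A₁^z = 23 / 933.4^0.1889 = 23 / 3.64 = 6.318

6.32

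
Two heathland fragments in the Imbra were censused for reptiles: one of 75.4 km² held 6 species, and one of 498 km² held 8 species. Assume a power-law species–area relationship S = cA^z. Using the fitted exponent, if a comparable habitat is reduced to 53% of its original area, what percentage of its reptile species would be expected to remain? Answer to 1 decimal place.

z = ln(8/6) / ln(498/75.4) = 0.2877 / 1.8878 = 0.1524
S_new/S_old = (A_new/A_old)^z = 0.53^0.1524 = exp(0.1524 × -0.6349) = 0.9078

90.8%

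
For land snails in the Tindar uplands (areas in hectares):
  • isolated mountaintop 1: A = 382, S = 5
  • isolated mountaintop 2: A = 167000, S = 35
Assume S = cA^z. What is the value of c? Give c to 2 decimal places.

0.75

z = ln(S₂/S₁) / ln(A₂/A₁) = ln(35/5) / ln(167000/382) = 1.9459 / 6.0803 = 0.3200
c = S₁ / A₁^z = 5 / 382^0.3200 = 5 / 6.704 = 0.7458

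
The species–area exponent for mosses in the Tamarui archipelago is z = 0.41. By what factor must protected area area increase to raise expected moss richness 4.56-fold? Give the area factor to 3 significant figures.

40.5

(A₂/A₁)^0.41 = 4.56, so A₂/A₁ = 4.56^(1/0.41) = 4.56^2.439
ln(A₂/A₁) = ln 4.56 / 0.41 = 1.5173 / 0.41 = 3.7008
A₂/A₁ = e^3.7008 ≈ 40.48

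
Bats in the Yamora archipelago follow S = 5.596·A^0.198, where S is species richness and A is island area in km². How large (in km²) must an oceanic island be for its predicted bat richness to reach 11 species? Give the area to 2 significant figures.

11 = 5.596 × A^0.198  ⇒  A^0.198 = 11/5.596 = 1.966
ln A = ln(1.966) / 0.198 = 0.6758 / 0.198 = 3.4133
A = e^3.4133 ≈ 30.37 km²

30 km²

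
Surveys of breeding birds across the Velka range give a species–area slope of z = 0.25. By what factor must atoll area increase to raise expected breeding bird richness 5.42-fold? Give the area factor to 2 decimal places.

862.97

(A₂/A₁)^0.25 = 5.42, so A₂/A₁ = 5.42^(1/0.25) = 5.42^4
ln(A₂/A₁) = ln 5.42 / 0.25 = 1.6901 / 0.25 = 6.7604
A₂/A₁ = e^6.7604 ≈ 863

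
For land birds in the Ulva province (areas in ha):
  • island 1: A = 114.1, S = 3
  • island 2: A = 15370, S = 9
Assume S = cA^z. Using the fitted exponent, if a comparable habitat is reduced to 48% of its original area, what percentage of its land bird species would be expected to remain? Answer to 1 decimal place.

z = ln(9/3) / ln(15370/114.1) = 1.0986 / 4.9031 = 0.2241
S_new/S_old = (A_new/A_old)^z = 0.48^0.2241 = exp(0.2241 × -0.7340) = 0.8484

84.8%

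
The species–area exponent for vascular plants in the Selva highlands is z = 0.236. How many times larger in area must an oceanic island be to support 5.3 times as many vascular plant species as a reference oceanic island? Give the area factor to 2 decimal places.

(A₂/A₁)^0.236 = 5.3, so A₂/A₁ = 5.3^(1/0.236) = 5.3^4.237
ln(A₂/A₁) = ln 5.3 / 0.236 = 1.6677 / 0.236 = 7.0666
A₂/A₁ = e^7.0666 ≈ 1172

1172.10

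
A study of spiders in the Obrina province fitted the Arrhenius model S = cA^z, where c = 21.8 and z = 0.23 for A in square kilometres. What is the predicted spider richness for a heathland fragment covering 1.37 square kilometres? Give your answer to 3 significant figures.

S = 21.8 × 1.37^0.23
ln S = ln 21.8 + 0.23 × ln 1.37 = 3.0819 + 0.23 × 0.3148 = 3.1543
S = e^3.1543 ≈ 23.44

23.4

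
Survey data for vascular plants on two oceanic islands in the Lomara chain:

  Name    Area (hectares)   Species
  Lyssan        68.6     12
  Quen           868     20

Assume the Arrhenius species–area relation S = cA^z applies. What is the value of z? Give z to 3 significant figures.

Taking logs: ln S = ln c + z ln A, so z = (ln S₂ − ln S₁)/(ln A₂ − ln A₁).
z = ln(20/12) / ln(868/68.6) = ln(1.667) / ln(12.65) = 0.5108 / 2.5379 = 0.2013

0.201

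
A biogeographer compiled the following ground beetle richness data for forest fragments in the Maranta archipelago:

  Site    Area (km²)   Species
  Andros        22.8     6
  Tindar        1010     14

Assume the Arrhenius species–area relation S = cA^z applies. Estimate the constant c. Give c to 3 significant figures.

z = ln(S₂/S₁) / ln(A₂/A₁) = ln(14/6) / ln(1010/22.8) = 0.8473 / 3.7909 = 0.2235
c = S₁ / A₁^z = 6 / 22.8^0.2235 = 6 / 2.011 = 2.983

2.98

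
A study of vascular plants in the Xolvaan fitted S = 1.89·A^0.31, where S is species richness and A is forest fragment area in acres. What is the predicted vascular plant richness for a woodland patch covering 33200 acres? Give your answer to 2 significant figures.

48

S = 1.89 × 33200^0.31
ln S = ln 1.89 + 0.31 × ln 33200 = 0.6366 + 0.31 × 10.4103 = 3.8638
S = e^3.8638 ≈ 47.64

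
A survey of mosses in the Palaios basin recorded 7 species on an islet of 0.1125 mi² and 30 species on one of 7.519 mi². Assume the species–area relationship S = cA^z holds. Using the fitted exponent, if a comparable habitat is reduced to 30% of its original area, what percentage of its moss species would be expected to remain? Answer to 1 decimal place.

z = ln(30/7) / ln(7.519/0.1125) = 1.4553 / 4.2022 = 0.3463
S_new/S_old = (A_new/A_old)^z = 0.3^0.3463 = exp(0.3463 × -1.2040) = 0.6591

65.9%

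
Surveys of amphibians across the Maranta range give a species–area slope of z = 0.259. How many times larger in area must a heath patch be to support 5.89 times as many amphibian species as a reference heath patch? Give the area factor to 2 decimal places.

(A₂/A₁)^0.259 = 5.89, so A₂/A₁ = 5.89^(1/0.259) = 5.89^3.861
ln(A₂/A₁) = ln 5.89 / 0.259 = 1.7733 / 0.259 = 6.8465
A₂/A₁ = e^6.8465 ≈ 940.6

940.63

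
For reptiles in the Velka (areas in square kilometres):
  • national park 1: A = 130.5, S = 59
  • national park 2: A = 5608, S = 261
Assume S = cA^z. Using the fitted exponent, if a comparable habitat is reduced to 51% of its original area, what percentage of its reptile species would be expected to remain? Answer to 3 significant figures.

z = ln(261/59) / ln(5608/130.5) = 1.4870 / 3.7606 = 0.3954
S_new/S_old = (A_new/A_old)^z = 0.51^0.3954 = exp(0.3954 × -0.6733) = 0.7662

76.6%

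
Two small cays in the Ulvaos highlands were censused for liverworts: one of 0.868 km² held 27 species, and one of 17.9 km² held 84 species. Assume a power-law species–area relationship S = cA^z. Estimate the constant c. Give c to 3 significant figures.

z = ln(S₂/S₁) / ln(A₂/A₁) = ln(84/27) / ln(17.9/0.868) = 1.1350 / 3.0264 = 0.3750
c = S₁ / A₁^z = 27 / 0.868^0.3750 = 27 / 0.9483 = 28.47

28.5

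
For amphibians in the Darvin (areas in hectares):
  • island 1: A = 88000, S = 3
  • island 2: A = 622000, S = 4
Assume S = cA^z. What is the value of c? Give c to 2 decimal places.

z = ln(S₂/S₁) / ln(A₂/A₁) = ln(4/3) / ln(622000/88000) = 0.2877 / 1.9556 = 0.1471
c = S₁ / A₁^z = 3 / 88000^0.1471 = 3 / 5.338 = 0.562

0.56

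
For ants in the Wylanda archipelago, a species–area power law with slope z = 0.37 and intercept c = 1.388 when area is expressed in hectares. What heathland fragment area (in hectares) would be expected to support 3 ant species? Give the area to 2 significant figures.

3 = 1.388 × A^0.37  ⇒  A^0.37 = 3/1.388 = 2.161
ln A = ln(2.161) / 0.37 = 0.7707 / 0.37 = 2.0831
A = e^2.0831 ≈ 8.029 hectares

8.0 hectares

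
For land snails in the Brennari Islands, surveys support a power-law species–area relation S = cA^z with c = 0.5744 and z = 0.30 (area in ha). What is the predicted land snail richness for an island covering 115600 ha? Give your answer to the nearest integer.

19

S = 0.5744 × 115600^0.3
ln S = ln 0.5744 + 0.3 × ln 115600 = -0.5544 + 0.3 × 11.6579 = 2.9429
S = e^2.9429 ≈ 18.97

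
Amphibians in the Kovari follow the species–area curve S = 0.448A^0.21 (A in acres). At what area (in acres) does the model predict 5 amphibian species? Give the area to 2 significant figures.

5 = 0.448 × A^0.21  ⇒  A^0.21 = 5/0.448 = 11.16
ln A = ln(11.16) / 0.21 = 2.4124 / 0.21 = 11.4876
A = e^11.4876 ≈ 97501 acres

98000 acres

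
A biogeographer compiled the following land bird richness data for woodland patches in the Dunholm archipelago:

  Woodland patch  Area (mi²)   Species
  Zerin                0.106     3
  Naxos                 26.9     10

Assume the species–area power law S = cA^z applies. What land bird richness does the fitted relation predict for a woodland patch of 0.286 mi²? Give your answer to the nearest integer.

4

z = ln(10/3) / ln(26.9/0.106) = 1.2040 / 5.5364 = 0.2175
c = 3 / 0.106^0.2175 = 3 / 0.6138 = 4.887
S₃ = 4.887 × 0.286^0.2175 = 4.887 × 0.7617 ≈ 3.723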